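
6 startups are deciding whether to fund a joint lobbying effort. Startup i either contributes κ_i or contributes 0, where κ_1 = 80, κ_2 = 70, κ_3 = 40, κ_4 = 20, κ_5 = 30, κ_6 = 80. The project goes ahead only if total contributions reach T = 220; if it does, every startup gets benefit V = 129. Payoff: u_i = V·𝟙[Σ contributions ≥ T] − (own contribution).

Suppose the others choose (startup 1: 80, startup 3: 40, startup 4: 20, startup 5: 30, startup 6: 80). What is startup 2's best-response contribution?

0

Others' total = 250 ≥ 220; contributing adds cost 70 for no extra benefit.
Best response: 0.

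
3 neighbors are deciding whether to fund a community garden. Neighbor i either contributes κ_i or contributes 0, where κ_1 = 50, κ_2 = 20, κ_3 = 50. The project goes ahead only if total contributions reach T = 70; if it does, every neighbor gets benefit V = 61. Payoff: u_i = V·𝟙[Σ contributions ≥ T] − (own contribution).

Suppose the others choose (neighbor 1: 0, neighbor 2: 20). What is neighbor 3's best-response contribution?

Others' total = 20. Contributing 50 brings total to 70 ≥ 70: gain V − κ_3 = 11.
Best response: 50.

50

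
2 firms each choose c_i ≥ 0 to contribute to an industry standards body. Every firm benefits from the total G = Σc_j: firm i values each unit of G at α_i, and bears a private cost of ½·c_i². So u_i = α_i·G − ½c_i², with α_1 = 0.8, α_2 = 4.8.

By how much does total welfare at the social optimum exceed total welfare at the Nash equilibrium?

Firm i's FOC: ∂u_i/∂c_i = α_i − c_i = 0, so c_i* = α_i.
NE contributions = (0.8, 4.8); G = 5.6.
W^NE = (Σα)·G − ½Σα_i² = 5.6² − ½·23.68 = 19.52.
Planner sets c_i = Σα_j = 5.6 for every i, so G^SO = 2·5.6 = 11.2.
W^SO = (Σα)·G^SO − ½·2·(Σα)² = (2/2)·5.6² = 31.36.
Deadweight loss = W^SO − W^NE = 11.84.

11.84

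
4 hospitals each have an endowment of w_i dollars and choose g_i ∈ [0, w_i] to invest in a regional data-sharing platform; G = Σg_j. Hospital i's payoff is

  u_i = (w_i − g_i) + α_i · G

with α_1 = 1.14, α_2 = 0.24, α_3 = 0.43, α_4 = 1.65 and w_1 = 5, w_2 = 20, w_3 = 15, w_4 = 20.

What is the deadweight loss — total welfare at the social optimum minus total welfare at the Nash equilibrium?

86.1

∂u_i/∂g_i = α_i − 1, so hospital i contributes w_i if α_i > 1, else 0.
α_i > 1 for i ∈ {1, 4}; NE contributions (5, 0, 0, 20), G = 25.
W^NE = Σw_i − G^NE + (Σα_i)·G^NE = 60 + 2.46·25 = 121.5.
Planner: ∂(Σu_j)/∂g_i = Σα_j − 1 = 2.46 > 0, so everyone contributes w_i; G^SO = 60, W^SO = 60 + 2.46·60 = 207.6.
Deadweight loss = 86.1.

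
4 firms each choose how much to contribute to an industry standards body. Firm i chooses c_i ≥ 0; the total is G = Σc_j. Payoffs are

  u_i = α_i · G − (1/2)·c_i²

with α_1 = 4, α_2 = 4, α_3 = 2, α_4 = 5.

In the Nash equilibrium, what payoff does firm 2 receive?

Firm i's FOC: ∂u_i/∂c_i = α_i − c_i = 0, so c_i* = α_i.
NE contributions = (4, 4, 2, 5); G = 15.
u_2 = α_2·G − ½·(c_2)² = 4·15 − ½·4² = 52.

52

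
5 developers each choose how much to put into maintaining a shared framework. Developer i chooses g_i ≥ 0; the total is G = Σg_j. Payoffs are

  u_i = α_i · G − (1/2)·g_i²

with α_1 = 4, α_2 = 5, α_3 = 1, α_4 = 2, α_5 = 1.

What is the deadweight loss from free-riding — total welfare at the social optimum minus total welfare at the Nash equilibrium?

Developer i's FOC: ∂u_i/∂g_i = α_i − g_i = 0, so g_i* = α_i.
NE contributions = (4, 5, 1, 2, 1); G = 13.
W^NE = (Σα)·G − ½Σα_i² = 13² − ½·47 = 145.5.
Planner sets g_i = Σα_j = 13 for every i, so G^SO = 5·13 = 65.
W^SO = (Σα)·G^SO − ½·5·(Σα)² = (5/2)·13² = 422.5.
Deadweight loss = W^SO − W^NE = 277.

277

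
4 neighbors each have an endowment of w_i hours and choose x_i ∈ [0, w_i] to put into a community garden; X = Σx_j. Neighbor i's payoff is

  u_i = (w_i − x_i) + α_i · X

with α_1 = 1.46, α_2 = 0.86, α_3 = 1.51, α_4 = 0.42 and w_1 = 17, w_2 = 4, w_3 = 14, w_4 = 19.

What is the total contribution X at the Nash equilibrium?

∂u_i/∂x_i = α_i − 1, so neighbor i contributes w_i if α_i > 1, else 0.
α_i > 1 for i ∈ {1, 3}; NE contributions (17, 0, 14, 0), X = 31.

31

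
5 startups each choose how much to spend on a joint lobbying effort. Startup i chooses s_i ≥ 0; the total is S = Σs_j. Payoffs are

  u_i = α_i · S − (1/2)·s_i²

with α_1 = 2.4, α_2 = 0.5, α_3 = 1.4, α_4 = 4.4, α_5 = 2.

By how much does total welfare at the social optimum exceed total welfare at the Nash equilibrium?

Startup i's FOC: ∂u_i/∂s_i = α_i − s_i = 0, so s_i* = α_i.
NE contributions = (2.4, 0.5, 1.4, 4.4, 2); S = 10.7.
W^NE = (Σα)·S − ½Σα_i² = 10.7² − ½·31.33 = 98.825.
Planner sets s_i = Σα_j = 10.7 for every i, so S^SO = 5·10.7 = 53.5.
W^SO = (Σα)·S^SO − ½·5·(Σα)² = (5/2)·10.7² = 286.225.
Deadweight loss = W^SO − W^NE = 187.4.

187.4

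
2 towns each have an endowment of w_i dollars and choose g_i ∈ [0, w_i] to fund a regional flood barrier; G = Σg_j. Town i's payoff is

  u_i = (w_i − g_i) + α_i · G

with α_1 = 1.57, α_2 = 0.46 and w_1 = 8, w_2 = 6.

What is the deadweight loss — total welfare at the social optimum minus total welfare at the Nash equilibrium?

∂u_i/∂g_i = α_i − 1, so town i contributes w_i if α_i > 1, else 0.
α_i > 1 for i ∈ {1}; NE contributions (8, 0), G = 8.
W^NE = Σw_i − G^NE + (Σα_i)·G^NE = 14 + 1.03·8 = 22.24.
Planner: ∂(Σu_j)/∂g_i = Σα_j − 1 = 1.03 > 0, so everyone contributes w_i; G^SO = 14, W^SO = 14 + 1.03·14 = 28.42.
Deadweight loss = 6.18.

6.18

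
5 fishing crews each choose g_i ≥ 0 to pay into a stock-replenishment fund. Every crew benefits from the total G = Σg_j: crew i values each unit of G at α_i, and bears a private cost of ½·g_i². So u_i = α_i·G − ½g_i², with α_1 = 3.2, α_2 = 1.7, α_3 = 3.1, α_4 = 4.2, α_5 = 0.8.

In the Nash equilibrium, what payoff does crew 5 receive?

Crew i's FOC: ∂u_i/∂g_i = α_i − g_i = 0, so g_i* = α_i.
NE contributions = (3.2, 1.7, 3.1, 4.2, 0.8); G = 13.
u_5 = α_5·G − ½·(g_5)² = 0.8·13 − ½·0.8² = 10.08.

10.08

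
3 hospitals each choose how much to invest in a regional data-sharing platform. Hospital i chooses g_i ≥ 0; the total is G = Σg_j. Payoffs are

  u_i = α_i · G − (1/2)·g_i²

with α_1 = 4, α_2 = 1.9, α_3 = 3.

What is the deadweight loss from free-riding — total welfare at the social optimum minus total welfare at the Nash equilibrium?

Hospital i's FOC: ∂u_i/∂g_i = α_i − g_i = 0, so g_i* = α_i.
NE contributions = (4, 1.9, 3); G = 8.9.
W^NE = (Σα)·G − ½Σα_i² = 8.9² − ½·28.61 = 64.905.
Planner sets g_i = Σα_j = 8.9 for every i, so G^SO = 3·8.9 = 26.7.
W^SO = (Σα)·G^SO − ½·3·(Σα)² = (3/2)·8.9² = 118.815.
Deadweight loss = W^SO − W^NE = 53.91.

53.91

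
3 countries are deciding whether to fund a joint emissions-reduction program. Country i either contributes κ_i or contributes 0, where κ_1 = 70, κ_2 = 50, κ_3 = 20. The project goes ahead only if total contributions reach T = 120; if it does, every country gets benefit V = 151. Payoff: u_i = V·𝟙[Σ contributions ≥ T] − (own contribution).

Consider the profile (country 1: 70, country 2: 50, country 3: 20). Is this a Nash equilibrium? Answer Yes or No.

Total = 140 ≥ 120: provided.
Country 1 (pledges 70, payoff 81): dropping to 0 → total 70, payoff 0. No gain.
Country 2 (pledges 50, payoff 101): dropping to 0 → total 90, payoff 0. No gain.
Country 3 (pledges 20, payoff 131): dropping to 0 → total 120, payoff 151. Profitable deviation.

No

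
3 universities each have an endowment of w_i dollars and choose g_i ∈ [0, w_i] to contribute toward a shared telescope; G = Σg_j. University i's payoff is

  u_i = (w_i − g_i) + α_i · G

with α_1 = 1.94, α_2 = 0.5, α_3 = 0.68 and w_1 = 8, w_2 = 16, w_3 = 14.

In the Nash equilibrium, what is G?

∂u_i/∂g_i = α_i − 1, so university i contributes w_i if α_i > 1, else 0.
α_i > 1 for i ∈ {1}; NE contributions (8, 0, 0), G = 8.

8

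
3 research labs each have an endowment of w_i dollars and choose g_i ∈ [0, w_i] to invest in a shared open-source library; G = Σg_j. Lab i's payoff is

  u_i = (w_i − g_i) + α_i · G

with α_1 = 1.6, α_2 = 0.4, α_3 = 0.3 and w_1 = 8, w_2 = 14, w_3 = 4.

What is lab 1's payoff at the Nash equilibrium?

∂u_i/∂g_i = α_i − 1, so lab i contributes w_i if α_i > 1, else 0.
α_i > 1 for i ∈ {1}; NE contributions (8, 0, 0), G = 8.
u_1 = (8 − 8) + 1.6·8 = 12.8.

12.8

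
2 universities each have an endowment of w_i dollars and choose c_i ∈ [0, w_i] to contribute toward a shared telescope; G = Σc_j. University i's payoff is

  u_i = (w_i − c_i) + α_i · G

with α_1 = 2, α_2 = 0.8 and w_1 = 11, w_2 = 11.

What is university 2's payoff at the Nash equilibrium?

∂u_i/∂c_i = α_i − 1, so university i contributes w_i if α_i > 1, else 0.
α_i > 1 for i ∈ {1}; NE contributions (11, 0), G = 11.
u_2 = (11 − 0) + 0.8·11 = 19.8.

19.8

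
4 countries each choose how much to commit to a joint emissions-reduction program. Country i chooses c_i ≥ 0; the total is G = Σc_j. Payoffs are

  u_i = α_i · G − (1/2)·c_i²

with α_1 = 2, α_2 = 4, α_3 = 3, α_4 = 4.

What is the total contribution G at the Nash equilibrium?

13

Country i's FOC: ∂u_i/∂c_i = α_i − c_i = 0, so c_i* = α_i.
NE contributions = (2, 4, 3, 4); G = 13.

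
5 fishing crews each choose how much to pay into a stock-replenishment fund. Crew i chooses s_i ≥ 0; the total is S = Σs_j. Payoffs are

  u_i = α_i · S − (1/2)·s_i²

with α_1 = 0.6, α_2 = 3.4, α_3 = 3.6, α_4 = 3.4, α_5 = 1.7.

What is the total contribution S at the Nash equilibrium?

12.7

Crew i's FOC: ∂u_i/∂s_i = α_i − s_i = 0, so s_i* = α_i.
NE contributions = (0.6, 3.4, 3.6, 3.4, 1.7); S = 12.7.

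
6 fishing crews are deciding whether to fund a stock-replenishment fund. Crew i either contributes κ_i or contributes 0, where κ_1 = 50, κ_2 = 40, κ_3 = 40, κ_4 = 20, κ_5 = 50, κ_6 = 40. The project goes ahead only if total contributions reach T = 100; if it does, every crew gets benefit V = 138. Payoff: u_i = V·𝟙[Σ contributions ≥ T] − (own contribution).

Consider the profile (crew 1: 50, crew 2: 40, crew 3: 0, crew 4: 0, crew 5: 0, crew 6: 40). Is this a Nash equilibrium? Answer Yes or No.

Yes

Total = 130 ≥ 100: provided.
Crew 1 (pledges 50, payoff 88): dropping to 0 → total 80, payoff 0. No gain.
Crew 2 (pledges 40, payoff 98): dropping to 0 → total 90, payoff 0. No gain.
Crew 3 (pledges 0, payoff 138): pledging 40 → total 170, payoff 98. No gain.
Crew 4 (pledges 0, payoff 138): pledging 20 → total 150, payoff 118. No gain.
Crew 5 (pledges 0, payoff 138): pledging 50 → total 180, payoff 88. No gain.
Crew 6 (pledges 40, payoff 98): dropping to 0 → total 90, payoff 0. No gain.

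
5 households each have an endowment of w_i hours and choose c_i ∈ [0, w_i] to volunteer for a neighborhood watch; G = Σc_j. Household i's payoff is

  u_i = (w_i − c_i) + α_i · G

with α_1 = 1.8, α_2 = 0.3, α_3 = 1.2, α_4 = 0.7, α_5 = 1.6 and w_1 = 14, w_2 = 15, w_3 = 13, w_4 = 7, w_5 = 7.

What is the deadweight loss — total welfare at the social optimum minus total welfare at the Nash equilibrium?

101.2

∂u_i/∂c_i = α_i − 1, so household i contributes w_i if α_i > 1, else 0.
α_i > 1 for i ∈ {1, 3, 5}; NE contributions (14, 0, 13, 0, 7), G = 34.
W^NE = Σw_i − G^NE + (Σα_i)·G^NE = 56 + 4.6·34 = 212.4.
Planner: ∂(Σu_j)/∂c_i = Σα_j − 1 = 4.6 > 0, so everyone contributes w_i; G^SO = 56, W^SO = 56 + 4.6·56 = 313.6.
Deadweight loss = 101.2.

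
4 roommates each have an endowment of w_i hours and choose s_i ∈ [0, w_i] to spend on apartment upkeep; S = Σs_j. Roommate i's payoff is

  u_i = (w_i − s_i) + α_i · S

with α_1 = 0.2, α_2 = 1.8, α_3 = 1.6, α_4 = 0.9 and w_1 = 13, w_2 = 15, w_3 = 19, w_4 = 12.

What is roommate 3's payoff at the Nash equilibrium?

∂u_i/∂s_i = α_i − 1, so roommate i contributes w_i if α_i > 1, else 0.
α_i > 1 for i ∈ {2, 3}; NE contributions (0, 15, 19, 0), S = 34.
u_3 = (19 − 19) + 1.6·34 = 54.4.

54.4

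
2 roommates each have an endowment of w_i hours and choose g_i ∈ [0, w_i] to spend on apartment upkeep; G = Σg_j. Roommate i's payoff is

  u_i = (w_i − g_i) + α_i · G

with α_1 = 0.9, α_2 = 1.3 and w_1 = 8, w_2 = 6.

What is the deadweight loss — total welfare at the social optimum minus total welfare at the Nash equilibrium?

∂u_i/∂g_i = α_i − 1, so roommate i contributes w_i if α_i > 1, else 0.
α_i > 1 for i ∈ {2}; NE contributions (0, 6), G = 6.
W^NE = Σw_i − G^NE + (Σα_i)·G^NE = 14 + 1.2·6 = 21.2.
Planner: ∂(Σu_j)/∂g_i = Σα_j − 1 = 1.2 > 0, so everyone contributes w_i; G^SO = 14, W^SO = 14 + 1.2·14 = 30.8.
Deadweight loss = 9.6.

9.6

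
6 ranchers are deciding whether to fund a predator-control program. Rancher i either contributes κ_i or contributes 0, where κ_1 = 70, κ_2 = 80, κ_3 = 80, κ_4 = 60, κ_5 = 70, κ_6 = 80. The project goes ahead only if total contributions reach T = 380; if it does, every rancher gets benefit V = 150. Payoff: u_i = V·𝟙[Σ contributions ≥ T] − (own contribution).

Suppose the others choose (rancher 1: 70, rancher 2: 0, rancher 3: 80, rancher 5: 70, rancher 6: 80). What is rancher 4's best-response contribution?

Others' total = 300. Even contributing 60 gives 360 < 380: no benefit either way.
Best response: 0.

0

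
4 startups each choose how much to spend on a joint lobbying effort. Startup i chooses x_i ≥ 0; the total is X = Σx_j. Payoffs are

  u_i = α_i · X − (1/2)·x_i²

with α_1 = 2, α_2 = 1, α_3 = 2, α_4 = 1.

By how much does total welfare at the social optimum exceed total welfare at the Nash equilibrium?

Startup i's FOC: ∂u_i/∂x_i = α_i − x_i = 0, so x_i* = α_i.
NE contributions = (2, 1, 2, 1); X = 6.
W^NE = (Σα)·X − ½Σα_i² = 6² − ½·10 = 31.
Planner sets x_i = Σα_j = 6 for every i, so X^SO = 4·6 = 24.
W^SO = (Σα)·X^SO − ½·4·(Σα)² = (4/2)·6² = 72.
Deadweight loss = W^SO − W^NE = 41.

41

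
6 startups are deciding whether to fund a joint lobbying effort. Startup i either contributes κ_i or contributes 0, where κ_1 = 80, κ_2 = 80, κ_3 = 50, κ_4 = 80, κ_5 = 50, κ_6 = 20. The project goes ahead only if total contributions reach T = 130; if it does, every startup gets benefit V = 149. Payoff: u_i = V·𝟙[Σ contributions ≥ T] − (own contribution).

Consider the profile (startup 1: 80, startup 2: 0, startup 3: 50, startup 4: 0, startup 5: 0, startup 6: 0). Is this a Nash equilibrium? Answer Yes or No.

Yes

Total = 130 ≥ 130: provided.
Startup 1 (pledges 80, payoff 69): dropping to 0 → total 50, payoff 0. No gain.
Startup 2 (pledges 0, payoff 149): pledging 80 → total 210, payoff 69. No gain.
Startup 3 (pledges 50, payoff 99): dropping to 0 → total 80, payoff 0. No gain.
Startup 4 (pledges 0, payoff 149): pledging 80 → total 210, payoff 69. No gain.
Startup 5 (pledges 0, payoff 149): pledging 50 → total 180, payoff 99. No gain.
Startup 6 (pledges 0, payoff 149): pledging 20 → total 150, payoff 129. No gain.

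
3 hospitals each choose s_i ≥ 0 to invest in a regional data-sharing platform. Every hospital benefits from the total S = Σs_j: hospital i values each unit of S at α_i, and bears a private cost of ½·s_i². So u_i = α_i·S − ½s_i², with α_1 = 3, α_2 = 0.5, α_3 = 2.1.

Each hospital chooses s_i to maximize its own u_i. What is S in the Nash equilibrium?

5.6

Hospital i's FOC: ∂u_i/∂s_i = α_i − s_i = 0, so s_i* = α_i.
NE contributions = (3, 0.5, 2.1); S = 5.6.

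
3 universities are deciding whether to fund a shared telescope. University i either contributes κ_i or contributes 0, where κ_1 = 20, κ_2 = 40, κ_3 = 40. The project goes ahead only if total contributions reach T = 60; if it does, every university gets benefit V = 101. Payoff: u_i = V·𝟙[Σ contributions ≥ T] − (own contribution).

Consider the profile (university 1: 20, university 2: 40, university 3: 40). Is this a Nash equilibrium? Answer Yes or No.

No

Total = 100 ≥ 60: provided.
University 1 (pledges 20, payoff 81): dropping to 0 → total 80, payoff 101. Profitable deviation.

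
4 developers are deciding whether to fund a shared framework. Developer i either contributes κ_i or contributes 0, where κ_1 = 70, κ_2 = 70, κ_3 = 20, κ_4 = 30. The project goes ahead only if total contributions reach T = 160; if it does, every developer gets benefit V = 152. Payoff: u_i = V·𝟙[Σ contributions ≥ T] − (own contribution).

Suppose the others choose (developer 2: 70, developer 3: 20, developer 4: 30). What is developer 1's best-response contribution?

Others' total = 120. Contributing 70 brings total to 190 ≥ 160: gain V − κ_1 = 82.
Best response: 70.

70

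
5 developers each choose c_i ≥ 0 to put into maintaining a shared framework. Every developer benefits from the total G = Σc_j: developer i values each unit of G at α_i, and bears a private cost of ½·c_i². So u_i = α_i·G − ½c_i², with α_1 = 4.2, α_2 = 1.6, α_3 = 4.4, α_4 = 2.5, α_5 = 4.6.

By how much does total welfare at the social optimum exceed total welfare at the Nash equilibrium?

482.42

Developer i's FOC: ∂u_i/∂c_i = α_i − c_i = 0, so c_i* = α_i.
NE contributions = (4.2, 1.6, 4.4, 2.5, 4.6); G = 17.3.
W^NE = (Σα)·G − ½Σα_i² = 17.3² − ½·66.97 = 265.805.
Planner sets c_i = Σα_j = 17.3 for every i, so G^SO = 5·17.3 = 86.5.
W^SO = (Σα)·G^SO − ½·5·(Σα)² = (5/2)·17.3² = 748.225.
Deadweight loss = W^SO − W^NE = 482.42.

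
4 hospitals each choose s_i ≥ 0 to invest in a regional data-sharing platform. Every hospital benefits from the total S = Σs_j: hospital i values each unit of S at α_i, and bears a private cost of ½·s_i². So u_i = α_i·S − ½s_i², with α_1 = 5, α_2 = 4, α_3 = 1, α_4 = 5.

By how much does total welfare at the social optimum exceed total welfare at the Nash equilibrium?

258.5

Hospital i's FOC: ∂u_i/∂s_i = α_i − s_i = 0, so s_i* = α_i.
NE contributions = (5, 4, 1, 5); S = 15.
W^NE = (Σα)·S − ½Σα_i² = 15² − ½·67 = 191.5.
Planner sets s_i = Σα_j = 15 for every i, so S^SO = 4·15 = 60.
W^SO = (Σα)·S^SO − ½·4·(Σα)² = (4/2)·15² = 450.
Deadweight loss = W^SO − W^NE = 258.5.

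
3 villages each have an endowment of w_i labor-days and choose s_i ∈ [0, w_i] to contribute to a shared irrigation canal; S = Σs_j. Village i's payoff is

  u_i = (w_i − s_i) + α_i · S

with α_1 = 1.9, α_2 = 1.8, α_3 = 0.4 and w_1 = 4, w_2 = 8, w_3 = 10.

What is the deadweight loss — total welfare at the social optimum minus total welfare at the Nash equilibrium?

∂u_i/∂s_i = α_i − 1, so village i contributes w_i if α_i > 1, else 0.
α_i > 1 for i ∈ {1, 2}; NE contributions (4, 8, 0), S = 12.
W^NE = Σw_i − S^NE + (Σα_i)·S^NE = 22 + 3.1·12 = 59.2.
Planner: ∂(Σu_j)/∂s_i = Σα_j − 1 = 3.1 > 0, so everyone contributes w_i; S^SO = 22, W^SO = 22 + 3.1·22 = 90.2.
Deadweight loss = 31.

31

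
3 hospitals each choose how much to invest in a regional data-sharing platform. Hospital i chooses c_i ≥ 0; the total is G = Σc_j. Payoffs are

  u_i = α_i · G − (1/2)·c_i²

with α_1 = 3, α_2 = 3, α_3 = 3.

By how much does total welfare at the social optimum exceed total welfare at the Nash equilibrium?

Hospital i's FOC: ∂u_i/∂c_i = α_i − c_i = 0, so c_i* = α_i.
NE contributions = (3, 3, 3); G = 9.
W^NE = (Σα)·G − ½Σα_i² = 9² − ½·27 = 67.5.
Planner sets c_i = Σα_j = 9 for every i, so G^SO = 3·9 = 27.
W^SO = (Σα)·G^SO − ½·3·(Σα)² = (3/2)·9² = 121.5.
Deadweight loss = W^SO − W^NE = 54.

54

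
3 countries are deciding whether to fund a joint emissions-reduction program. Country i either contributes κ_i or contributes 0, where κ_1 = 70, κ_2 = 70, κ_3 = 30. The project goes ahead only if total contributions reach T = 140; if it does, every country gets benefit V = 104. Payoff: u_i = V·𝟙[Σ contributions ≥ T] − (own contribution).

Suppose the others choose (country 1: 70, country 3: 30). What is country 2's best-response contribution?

70

Others' total = 100. Contributing 70 brings total to 170 ≥ 140: gain V − κ_2 = 34.
Best response: 70.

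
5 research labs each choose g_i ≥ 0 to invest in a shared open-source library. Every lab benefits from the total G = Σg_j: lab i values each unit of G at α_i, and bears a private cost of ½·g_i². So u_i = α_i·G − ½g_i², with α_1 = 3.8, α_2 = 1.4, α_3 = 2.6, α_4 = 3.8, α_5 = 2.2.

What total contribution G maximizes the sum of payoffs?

69

Planner FOC: ∂(Σu_j)/∂g_i = (Σα_j) − g_i = 0, so g_i^SO = Σα_j = 13.8 for every i; G^SO = 69.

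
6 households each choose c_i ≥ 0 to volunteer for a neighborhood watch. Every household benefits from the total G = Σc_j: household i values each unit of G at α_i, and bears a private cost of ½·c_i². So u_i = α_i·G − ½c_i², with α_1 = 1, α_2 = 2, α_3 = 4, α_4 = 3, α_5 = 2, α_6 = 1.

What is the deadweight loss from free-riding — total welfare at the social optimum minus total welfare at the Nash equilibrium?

Household i's FOC: ∂u_i/∂c_i = α_i − c_i = 0, so c_i* = α_i.
NE contributions = (1, 2, 4, 3, 2, 1); G = 13.
W^NE = (Σα)·G − ½Σα_i² = 13² − ½·35 = 151.5.
Planner sets c_i = Σα_j = 13 for every i, so G^SO = 6·13 = 78.
W^SO = (Σα)·G^SO − ½·6·(Σα)² = (6/2)·13² = 507.
Deadweight loss = W^SO − W^NE = 355.5.

355.5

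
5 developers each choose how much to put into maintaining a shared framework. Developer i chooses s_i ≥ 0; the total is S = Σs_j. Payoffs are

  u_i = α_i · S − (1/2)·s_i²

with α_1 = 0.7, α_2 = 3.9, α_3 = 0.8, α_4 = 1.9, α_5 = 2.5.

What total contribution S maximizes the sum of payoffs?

Planner FOC: ∂(Σu_j)/∂s_i = (Σα_j) − s_i = 0, so s_i^SO = Σα_j = 9.8 for every i; S^SO = 49.

49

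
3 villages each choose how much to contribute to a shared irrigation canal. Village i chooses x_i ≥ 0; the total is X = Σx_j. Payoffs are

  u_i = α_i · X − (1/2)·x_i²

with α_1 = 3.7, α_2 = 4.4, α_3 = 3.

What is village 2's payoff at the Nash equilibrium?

Village i's FOC: ∂u_i/∂x_i = α_i − x_i = 0, so x_i* = α_i.
NE contributions = (3.7, 4.4, 3); X = 11.1.
u_2 = α_2·X − ½·(x_2)² = 4.4·11.1 − ½·4.4² = 39.16.

39.16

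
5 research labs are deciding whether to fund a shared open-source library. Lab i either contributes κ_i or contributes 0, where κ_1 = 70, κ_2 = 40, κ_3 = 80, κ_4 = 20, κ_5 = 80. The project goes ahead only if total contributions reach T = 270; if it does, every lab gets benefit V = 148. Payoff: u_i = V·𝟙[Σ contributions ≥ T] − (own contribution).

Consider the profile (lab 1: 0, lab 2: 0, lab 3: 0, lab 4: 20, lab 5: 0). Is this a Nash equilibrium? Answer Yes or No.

No

Total = 20 < 270: not provided.
Lab 1 (pledges 0, payoff 0): pledging 70 → total 90, payoff -70. No gain.
Lab 2 (pledges 0, payoff 0): pledging 40 → total 60, payoff -40. No gain.
Lab 3 (pledges 0, payoff 0): pledging 80 → total 100, payoff -80. No gain.
Lab 4 (pledges 20, payoff -20): dropping to 0 → total 0, payoff 0. Profitable deviation.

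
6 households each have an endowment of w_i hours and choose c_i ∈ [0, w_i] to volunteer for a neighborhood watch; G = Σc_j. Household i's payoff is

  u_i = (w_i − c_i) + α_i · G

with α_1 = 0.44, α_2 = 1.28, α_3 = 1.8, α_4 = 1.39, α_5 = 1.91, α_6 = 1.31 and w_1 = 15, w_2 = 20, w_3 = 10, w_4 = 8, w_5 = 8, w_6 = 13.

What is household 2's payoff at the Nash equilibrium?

75.52

∂u_i/∂c_i = α_i − 1, so household i contributes w_i if α_i > 1, else 0.
α_i > 1 for i ∈ {2, 3, 4, 5, 6}; NE contributions (0, 20, 10, 8, 8, 13), G = 59.
u_2 = (20 − 20) + 1.28·59 = 75.52.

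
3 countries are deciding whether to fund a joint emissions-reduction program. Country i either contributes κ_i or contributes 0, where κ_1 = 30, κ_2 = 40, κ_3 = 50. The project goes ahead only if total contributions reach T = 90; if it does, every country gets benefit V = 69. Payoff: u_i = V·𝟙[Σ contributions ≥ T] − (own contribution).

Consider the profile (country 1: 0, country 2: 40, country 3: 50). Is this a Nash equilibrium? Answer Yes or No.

Yes

Total = 90 ≥ 90: provided.
Country 1 (pledges 0, payoff 69): pledging 30 → total 120, payoff 39. No gain.
Country 2 (pledges 40, payoff 29): dropping to 0 → total 50, payoff 0. No gain.
Country 3 (pledges 50, payoff 19): dropping to 0 → total 40, payoff 0. No gain.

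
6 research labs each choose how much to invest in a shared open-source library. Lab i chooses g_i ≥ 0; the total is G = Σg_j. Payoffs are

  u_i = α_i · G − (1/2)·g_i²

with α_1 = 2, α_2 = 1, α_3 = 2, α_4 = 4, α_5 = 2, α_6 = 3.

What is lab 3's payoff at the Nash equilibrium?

Lab i's FOC: ∂u_i/∂g_i = α_i − g_i = 0, so g_i* = α_i.
NE contributions = (2, 1, 2, 4, 2, 3); G = 14.
u_3 = α_3·G − ½·(g_3)² = 2·14 − ½·2² = 26.

26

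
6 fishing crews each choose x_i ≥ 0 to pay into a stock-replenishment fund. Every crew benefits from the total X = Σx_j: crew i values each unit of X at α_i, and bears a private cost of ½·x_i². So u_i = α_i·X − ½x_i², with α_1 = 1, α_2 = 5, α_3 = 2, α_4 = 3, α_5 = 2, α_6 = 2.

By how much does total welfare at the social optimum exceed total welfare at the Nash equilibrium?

Crew i's FOC: ∂u_i/∂x_i = α_i − x_i = 0, so x_i* = α_i.
NE contributions = (1, 5, 2, 3, 2, 2); X = 15.
W^NE = (Σα)·X − ½Σα_i² = 15² − ½·47 = 201.5.
Planner sets x_i = Σα_j = 15 for every i, so X^SO = 6·15 = 90.
W^SO = (Σα)·X^SO − ½·6·(Σα)² = (6/2)·15² = 675.
Deadweight loss = W^SO − W^NE = 473.5.

473.5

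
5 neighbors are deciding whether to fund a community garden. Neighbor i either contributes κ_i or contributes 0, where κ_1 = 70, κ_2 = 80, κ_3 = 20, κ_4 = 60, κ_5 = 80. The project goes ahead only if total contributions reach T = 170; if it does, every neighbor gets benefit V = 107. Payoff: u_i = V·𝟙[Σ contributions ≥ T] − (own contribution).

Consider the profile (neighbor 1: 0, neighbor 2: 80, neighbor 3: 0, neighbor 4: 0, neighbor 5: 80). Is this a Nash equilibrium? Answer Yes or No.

Total = 160 < 170: not provided.
Neighbor 1 (pledges 0, payoff 0): pledging 70 → total 230, payoff 37. Profitable deviation.

No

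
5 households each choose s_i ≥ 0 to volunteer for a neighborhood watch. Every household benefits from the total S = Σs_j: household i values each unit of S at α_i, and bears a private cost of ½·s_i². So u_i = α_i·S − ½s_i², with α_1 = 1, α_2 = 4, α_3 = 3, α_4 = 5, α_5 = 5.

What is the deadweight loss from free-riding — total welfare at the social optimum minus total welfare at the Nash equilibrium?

Household i's FOC: ∂u_i/∂s_i = α_i − s_i = 0, so s_i* = α_i.
NE contributions = (1, 4, 3, 5, 5); S = 18.
W^NE = (Σα)·S − ½Σα_i² = 18² − ½·76 = 286.
Planner sets s_i = Σα_j = 18 for every i, so S^SO = 5·18 = 90.
W^SO = (Σα)·S^SO − ½·5·(Σα)² = (5/2)·18² = 810.
Deadweight loss = W^SO − W^NE = 524.

524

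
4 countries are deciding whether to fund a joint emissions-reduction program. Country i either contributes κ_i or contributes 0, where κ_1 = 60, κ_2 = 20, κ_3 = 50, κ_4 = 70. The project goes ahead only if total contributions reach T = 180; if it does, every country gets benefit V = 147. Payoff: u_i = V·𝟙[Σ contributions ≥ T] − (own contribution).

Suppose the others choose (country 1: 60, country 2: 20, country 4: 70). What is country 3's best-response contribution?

Others' total = 150. Contributing 50 brings total to 200 ≥ 180: gain V − κ_3 = 97.
Best response: 50.

50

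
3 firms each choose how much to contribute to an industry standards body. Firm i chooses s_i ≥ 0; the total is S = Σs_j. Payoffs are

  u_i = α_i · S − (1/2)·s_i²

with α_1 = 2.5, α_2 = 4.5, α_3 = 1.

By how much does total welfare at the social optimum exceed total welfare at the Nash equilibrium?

Firm i's FOC: ∂u_i/∂s_i = α_i − s_i = 0, so s_i* = α_i.
NE contributions = (2.5, 4.5, 1); S = 8.
W^NE = (Σα)·S − ½Σα_i² = 8² − ½·27.5 = 50.25.
Planner sets s_i = Σα_j = 8 for every i, so S^SO = 3·8 = 24.
W^SO = (Σα)·S^SO − ½·3·(Σα)² = (3/2)·8² = 96.
Deadweight loss = W^SO − W^NE = 45.75.

45.75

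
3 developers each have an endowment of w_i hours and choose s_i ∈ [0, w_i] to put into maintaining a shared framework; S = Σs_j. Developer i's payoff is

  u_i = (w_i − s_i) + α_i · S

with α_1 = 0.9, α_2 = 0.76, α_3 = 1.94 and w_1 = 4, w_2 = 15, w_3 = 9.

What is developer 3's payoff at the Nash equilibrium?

∂u_i/∂s_i = α_i − 1, so developer i contributes w_i if α_i > 1, else 0.
α_i > 1 for i ∈ {3}; NE contributions (0, 0, 9), S = 9.
u_3 = (9 − 9) + 1.94·9 = 17.46.

17.46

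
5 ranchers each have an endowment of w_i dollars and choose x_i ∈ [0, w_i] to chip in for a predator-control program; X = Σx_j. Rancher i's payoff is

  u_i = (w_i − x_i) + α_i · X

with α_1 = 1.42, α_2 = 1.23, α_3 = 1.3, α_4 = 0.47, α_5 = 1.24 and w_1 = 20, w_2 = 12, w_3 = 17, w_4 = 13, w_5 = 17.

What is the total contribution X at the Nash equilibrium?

66

∂u_i/∂x_i = α_i − 1, so rancher i contributes w_i if α_i > 1, else 0.
α_i > 1 for i ∈ {1, 2, 3, 5}; NE contributions (20, 12, 17, 0, 17), X = 66.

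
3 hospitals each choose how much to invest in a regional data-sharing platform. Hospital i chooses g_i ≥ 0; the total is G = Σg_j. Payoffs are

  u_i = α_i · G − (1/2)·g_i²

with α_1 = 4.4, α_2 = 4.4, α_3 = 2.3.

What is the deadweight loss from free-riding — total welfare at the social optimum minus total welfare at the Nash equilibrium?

83.61

Hospital i's FOC: ∂u_i/∂g_i = α_i − g_i = 0, so g_i* = α_i.
NE contributions = (4.4, 4.4, 2.3); G = 11.1.
W^NE = (Σα)·G − ½Σα_i² = 11.1² − ½·44.01 = 101.205.
Planner sets g_i = Σα_j = 11.1 for every i, so G^SO = 3·11.1 = 33.3.
W^SO = (Σα)·G^SO − ½·3·(Σα)² = (3/2)·11.1² = 184.815.
Deadweight loss = W^SO − W^NE = 83.61.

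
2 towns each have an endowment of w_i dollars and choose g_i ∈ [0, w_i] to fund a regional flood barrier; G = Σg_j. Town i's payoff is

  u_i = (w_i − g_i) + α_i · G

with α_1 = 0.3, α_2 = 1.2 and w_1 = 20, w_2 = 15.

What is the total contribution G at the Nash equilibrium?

∂u_i/∂g_i = α_i − 1, so town i contributes w_i if α_i > 1, else 0.
α_i > 1 for i ∈ {2}; NE contributions (0, 15), G = 15.

15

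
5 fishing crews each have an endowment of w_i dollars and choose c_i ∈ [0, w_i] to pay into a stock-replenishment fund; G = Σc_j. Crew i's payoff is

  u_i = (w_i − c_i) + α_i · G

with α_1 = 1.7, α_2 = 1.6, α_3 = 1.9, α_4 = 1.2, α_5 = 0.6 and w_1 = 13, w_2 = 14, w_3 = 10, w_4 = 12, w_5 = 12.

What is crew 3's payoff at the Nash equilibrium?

∂u_i/∂c_i = α_i − 1, so crew i contributes w_i if α_i > 1, else 0.
α_i > 1 for i ∈ {1, 2, 3, 4}; NE contributions (13, 14, 10, 12, 0), G = 49.
u_3 = (10 − 10) + 1.9·49 = 93.1.

93.1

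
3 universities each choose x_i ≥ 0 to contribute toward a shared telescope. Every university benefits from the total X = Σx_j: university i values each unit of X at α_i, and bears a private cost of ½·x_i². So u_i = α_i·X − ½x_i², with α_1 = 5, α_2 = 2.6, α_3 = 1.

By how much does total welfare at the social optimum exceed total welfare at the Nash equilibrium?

53.36

University i's FOC: ∂u_i/∂x_i = α_i − x_i = 0, so x_i* = α_i.
NE contributions = (5, 2.6, 1); X = 8.6.
W^NE = (Σα)·X − ½Σα_i² = 8.6² − ½·32.76 = 57.58.
Planner sets x_i = Σα_j = 8.6 for every i, so X^SO = 3·8.6 = 25.8.
W^SO = (Σα)·X^SO − ½·3·(Σα)² = (3/2)·8.6² = 110.94.
Deadweight loss = W^SO − W^NE = 53.36.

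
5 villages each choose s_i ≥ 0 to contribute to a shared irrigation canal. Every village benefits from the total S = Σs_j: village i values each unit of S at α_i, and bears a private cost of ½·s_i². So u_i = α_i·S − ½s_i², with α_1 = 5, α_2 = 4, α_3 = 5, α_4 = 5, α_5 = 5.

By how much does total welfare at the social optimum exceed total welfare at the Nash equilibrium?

Village i's FOC: ∂u_i/∂s_i = α_i − s_i = 0, so s_i* = α_i.
NE contributions = (5, 4, 5, 5, 5); S = 24.
W^NE = (Σα)·S − ½Σα_i² = 24² − ½·116 = 518.
Planner sets s_i = Σα_j = 24 for every i, so S^SO = 5·24 = 120.
W^SO = (Σα)·S^SO − ½·5·(Σα)² = (5/2)·24² = 1440.
Deadweight loss = W^SO − W^NE = 922.

922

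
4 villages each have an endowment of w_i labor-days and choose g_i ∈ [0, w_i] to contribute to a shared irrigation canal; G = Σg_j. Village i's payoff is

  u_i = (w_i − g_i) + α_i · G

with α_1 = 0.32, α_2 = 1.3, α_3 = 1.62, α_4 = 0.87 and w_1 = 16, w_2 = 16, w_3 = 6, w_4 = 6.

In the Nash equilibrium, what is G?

∂u_i/∂g_i = α_i − 1, so village i contributes w_i if α_i > 1, else 0.
α_i > 1 for i ∈ {2, 3}; NE contributions (0, 16, 6, 0), G = 22.

22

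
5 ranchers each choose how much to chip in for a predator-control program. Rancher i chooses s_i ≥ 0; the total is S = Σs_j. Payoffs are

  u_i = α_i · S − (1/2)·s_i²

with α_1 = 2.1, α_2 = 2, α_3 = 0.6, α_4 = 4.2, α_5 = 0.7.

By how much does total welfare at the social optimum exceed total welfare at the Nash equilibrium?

151.69

Rancher i's FOC: ∂u_i/∂s_i = α_i − s_i = 0, so s_i* = α_i.
NE contributions = (2.1, 2, 0.6, 4.2, 0.7); S = 9.6.
W^NE = (Σα)·S − ½Σα_i² = 9.6² − ½·26.9 = 78.71.
Planner sets s_i = Σα_j = 9.6 for every i, so S^SO = 5·9.6 = 48.
W^SO = (Σα)·S^SO − ½·5·(Σα)² = (5/2)·9.6² = 230.4.
Deadweight loss = W^SO − W^NE = 151.69.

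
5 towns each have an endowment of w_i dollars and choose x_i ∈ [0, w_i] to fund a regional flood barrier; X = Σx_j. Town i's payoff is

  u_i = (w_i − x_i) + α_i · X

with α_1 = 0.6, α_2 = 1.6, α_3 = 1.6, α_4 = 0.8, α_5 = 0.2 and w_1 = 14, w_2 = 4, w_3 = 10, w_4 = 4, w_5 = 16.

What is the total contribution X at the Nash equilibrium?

14

∂u_i/∂x_i = α_i − 1, so town i contributes w_i if α_i > 1, else 0.
α_i > 1 for i ∈ {2, 3}; NE contributions (0, 4, 10, 0, 0), X = 14.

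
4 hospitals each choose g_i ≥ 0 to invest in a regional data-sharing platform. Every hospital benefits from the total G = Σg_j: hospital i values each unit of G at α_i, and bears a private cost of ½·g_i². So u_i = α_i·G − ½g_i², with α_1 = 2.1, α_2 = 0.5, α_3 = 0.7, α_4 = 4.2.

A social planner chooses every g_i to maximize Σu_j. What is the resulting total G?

Planner FOC: ∂(Σu_j)/∂g_i = (Σα_j) − g_i = 0, so g_i^SO = Σα_j = 7.5 for every i; G^SO = 30.

30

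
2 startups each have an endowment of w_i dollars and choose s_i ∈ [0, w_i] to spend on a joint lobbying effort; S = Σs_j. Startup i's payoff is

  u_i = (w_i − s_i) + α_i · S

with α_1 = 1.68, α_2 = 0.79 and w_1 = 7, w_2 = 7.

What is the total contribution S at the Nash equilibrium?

∂u_i/∂s_i = α_i − 1, so startup i contributes w_i if α_i > 1, else 0.
α_i > 1 for i ∈ {1}; NE contributions (7, 0), S = 7.

7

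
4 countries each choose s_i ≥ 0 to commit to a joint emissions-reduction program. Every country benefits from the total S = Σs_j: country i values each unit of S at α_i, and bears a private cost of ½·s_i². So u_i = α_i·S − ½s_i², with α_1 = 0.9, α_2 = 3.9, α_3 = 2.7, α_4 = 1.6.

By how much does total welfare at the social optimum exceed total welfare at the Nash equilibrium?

95.745

Country i's FOC: ∂u_i/∂s_i = α_i − s_i = 0, so s_i* = α_i.
NE contributions = (0.9, 3.9, 2.7, 1.6); S = 9.1.
W^NE = (Σα)·S − ½Σα_i² = 9.1² − ½·25.87 = 69.875.
Planner sets s_i = Σα_j = 9.1 for every i, so S^SO = 4·9.1 = 36.4.
W^SO = (Σα)·S^SO − ½·4·(Σα)² = (4/2)·9.1² = 165.62.
Deadweight loss = W^SO − W^NE = 95.745.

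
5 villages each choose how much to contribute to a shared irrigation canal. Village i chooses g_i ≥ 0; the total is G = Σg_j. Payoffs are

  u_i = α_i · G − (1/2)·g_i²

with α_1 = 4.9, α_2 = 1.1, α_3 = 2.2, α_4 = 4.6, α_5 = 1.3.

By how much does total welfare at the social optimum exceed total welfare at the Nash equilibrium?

Village i's FOC: ∂u_i/∂g_i = α_i − g_i = 0, so g_i* = α_i.
NE contributions = (4.9, 1.1, 2.2, 4.6, 1.3); G = 14.1.
W^NE = (Σα)·G − ½Σα_i² = 14.1² − ½·52.91 = 172.355.
Planner sets g_i = Σα_j = 14.1 for every i, so G^SO = 5·14.1 = 70.5.
W^SO = (Σα)·G^SO − ½·5·(Σα)² = (5/2)·14.1² = 497.025.
Deadweight loss = W^SO − W^NE = 324.67.

324.67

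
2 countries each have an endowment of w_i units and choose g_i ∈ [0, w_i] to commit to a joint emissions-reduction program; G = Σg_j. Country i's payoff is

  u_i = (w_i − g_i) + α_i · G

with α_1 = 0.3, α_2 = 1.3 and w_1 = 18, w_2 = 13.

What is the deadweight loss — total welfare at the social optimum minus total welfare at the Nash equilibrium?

∂u_i/∂g_i = α_i − 1, so country i contributes w_i if α_i > 1, else 0.
α_i > 1 for i ∈ {2}; NE contributions (0, 13), G = 13.
W^NE = Σw_i − G^NE + (Σα_i)·G^NE = 31 + 0.6·13 = 38.8.
Planner: ∂(Σu_j)/∂g_i = Σα_j − 1 = 0.6 > 0, so everyone contributes w_i; G^SO = 31, W^SO = 31 + 0.6·31 = 49.6.
Deadweight loss = 10.8.

10.8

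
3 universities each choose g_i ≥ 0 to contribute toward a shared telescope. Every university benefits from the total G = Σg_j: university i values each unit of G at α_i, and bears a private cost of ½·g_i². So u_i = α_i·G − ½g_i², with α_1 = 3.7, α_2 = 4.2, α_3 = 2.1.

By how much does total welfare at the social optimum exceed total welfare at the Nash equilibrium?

67.87

University i's FOC: ∂u_i/∂g_i = α_i − g_i = 0, so g_i* = α_i.
NE contributions = (3.7, 4.2, 2.1); G = 10.
W^NE = (Σα)·G − ½Σα_i² = 10² − ½·35.74 = 82.13.
Planner sets g_i = Σα_j = 10 for every i, so G^SO = 3·10 = 30.
W^SO = (Σα)·G^SO − ½·3·(Σα)² = (3/2)·10² = 150.
Deadweight loss = W^SO − W^NE = 67.87.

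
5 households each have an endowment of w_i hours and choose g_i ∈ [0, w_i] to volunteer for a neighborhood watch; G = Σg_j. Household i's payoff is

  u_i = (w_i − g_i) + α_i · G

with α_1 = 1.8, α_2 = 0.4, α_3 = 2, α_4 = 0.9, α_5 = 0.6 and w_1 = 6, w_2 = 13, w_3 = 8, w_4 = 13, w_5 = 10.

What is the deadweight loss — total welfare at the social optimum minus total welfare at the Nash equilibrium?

169.2

∂u_i/∂g_i = α_i − 1, so household i contributes w_i if α_i > 1, else 0.
α_i > 1 for i ∈ {1, 3}; NE contributions (6, 0, 8, 0, 0), G = 14.
W^NE = Σw_i − G^NE + (Σα_i)·G^NE = 50 + 4.7·14 = 115.8.
Planner: ∂(Σu_j)/∂g_i = Σα_j − 1 = 4.7 > 0, so everyone contributes w_i; G^SO = 50, W^SO = 50 + 4.7·50 = 285.
Deadweight loss = 169.2.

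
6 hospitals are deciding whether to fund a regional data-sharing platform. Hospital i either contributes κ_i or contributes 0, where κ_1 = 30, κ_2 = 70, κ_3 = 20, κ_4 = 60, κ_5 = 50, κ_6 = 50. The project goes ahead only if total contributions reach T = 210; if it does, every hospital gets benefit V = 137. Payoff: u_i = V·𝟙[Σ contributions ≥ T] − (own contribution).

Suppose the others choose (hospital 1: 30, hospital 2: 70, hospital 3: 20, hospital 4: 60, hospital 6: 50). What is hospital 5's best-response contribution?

0

Others' total = 230 ≥ 210; contributing adds cost 50 for no extra benefit.
Best response: 0.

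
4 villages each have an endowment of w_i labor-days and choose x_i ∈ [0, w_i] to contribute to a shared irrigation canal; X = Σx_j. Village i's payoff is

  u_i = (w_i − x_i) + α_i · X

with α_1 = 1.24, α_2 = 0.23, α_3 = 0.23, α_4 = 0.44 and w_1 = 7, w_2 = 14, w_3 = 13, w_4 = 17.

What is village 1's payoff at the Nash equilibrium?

∂u_i/∂x_i = α_i − 1, so village i contributes w_i if α_i > 1, else 0.
α_i > 1 for i ∈ {1}; NE contributions (7, 0, 0, 0), X = 7.
u_1 = (7 − 7) + 1.24·7 = 8.68.

8.68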